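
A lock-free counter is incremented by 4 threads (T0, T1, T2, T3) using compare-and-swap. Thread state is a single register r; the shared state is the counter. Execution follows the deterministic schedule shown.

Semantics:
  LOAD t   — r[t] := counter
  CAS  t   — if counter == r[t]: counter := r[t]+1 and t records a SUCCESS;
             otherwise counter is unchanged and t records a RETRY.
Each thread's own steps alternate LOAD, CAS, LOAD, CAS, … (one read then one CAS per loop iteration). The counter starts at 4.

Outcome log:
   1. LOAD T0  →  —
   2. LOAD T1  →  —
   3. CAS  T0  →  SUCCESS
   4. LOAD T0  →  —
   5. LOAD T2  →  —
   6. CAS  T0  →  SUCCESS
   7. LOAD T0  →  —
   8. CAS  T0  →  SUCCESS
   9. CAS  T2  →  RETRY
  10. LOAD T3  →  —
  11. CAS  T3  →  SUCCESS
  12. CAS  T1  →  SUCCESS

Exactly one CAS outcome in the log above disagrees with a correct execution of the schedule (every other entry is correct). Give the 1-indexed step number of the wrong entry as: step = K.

step = 12

Correct run:
T0 LOAD — after: cnt=4, r=4 — load
T1 LOAD — after: cnt=4, r=4 — load
T0 CAS — after: cnt=5, r=4 — ok
T0 LOAD — after: cnt=5, r=5 — load
T2 LOAD — after: cnt=5, r=5 — load
T0 CAS — after: cnt=6, r=5 — ok
T0 LOAD — after: cnt=6, r=6 — load
T0 CAS — after: cnt=7, r=6 — ok
T2 CAS — after: cnt=7, r=5 — retry
T3 LOAD — after: cnt=7, r=7 — load
T3 CAS — after: cnt=8, r=7 — ok
T1 CAS — after: cnt=8, r=4 — retry
Log disagrees first at step 12.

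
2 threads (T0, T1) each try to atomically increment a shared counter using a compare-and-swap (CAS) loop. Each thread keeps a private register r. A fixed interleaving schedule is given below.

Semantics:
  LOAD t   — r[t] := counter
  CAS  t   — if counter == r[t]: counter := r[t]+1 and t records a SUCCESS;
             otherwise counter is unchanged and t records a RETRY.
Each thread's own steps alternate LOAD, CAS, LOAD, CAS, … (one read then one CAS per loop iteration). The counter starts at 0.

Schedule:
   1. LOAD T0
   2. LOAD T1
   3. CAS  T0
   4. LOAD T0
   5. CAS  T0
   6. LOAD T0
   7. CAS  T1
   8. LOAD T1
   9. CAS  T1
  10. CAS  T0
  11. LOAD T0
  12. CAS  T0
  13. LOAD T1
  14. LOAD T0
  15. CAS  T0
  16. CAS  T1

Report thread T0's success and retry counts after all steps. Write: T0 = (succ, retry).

T0 = (4, 1)

T0 LOAD — after: cnt=0, r=0 — load
T1 LOAD — after: cnt=0, r=0 — load
T0 CAS — after: cnt=1, r=0 — ok
T0 LOAD — after: cnt=1, r=1 — load
T0 CAS — after: cnt=2, r=1 — ok
T0 LOAD — after: cnt=2, r=2 — load
T1 CAS — after: cnt=2, r=0 — retry
T1 LOAD — after: cnt=2, r=2 — load
T1 CAS — after: cnt=3, r=2 — ok
T0 CAS — after: cnt=3, r=2 — retry
T0 LOAD — after: cnt=3, r=3 — load
T0 CAS — after: cnt=4, r=3 — ok
T1 LOAD — after: cnt=4, r=4 — load
T0 LOAD — after: cnt=4, r=4 — load
T0 CAS — after: cnt=5, r=4 — ok
T1 CAS — after: cnt=5, r=4 — retry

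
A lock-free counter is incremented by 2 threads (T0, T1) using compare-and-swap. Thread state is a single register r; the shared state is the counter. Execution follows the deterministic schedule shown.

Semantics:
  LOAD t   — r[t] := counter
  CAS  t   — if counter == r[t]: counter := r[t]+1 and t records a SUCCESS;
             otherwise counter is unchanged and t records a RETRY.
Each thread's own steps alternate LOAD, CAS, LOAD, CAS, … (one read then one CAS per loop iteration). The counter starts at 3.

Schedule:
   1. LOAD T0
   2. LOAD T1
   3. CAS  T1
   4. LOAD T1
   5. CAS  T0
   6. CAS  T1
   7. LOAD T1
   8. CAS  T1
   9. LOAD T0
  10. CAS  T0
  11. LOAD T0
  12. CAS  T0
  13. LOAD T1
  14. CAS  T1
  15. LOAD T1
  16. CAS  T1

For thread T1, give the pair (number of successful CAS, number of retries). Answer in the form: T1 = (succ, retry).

#1 T0 reads 3
#2 T1 reads 3
#3 T1 CAS(3→4) writes; counter now 4
#4 T1 reads 4
#5 T0 CAS(3→4) fails; counter now 4
#6 T1 CAS(4→5) writes; counter now 5
#7 T1 reads 5
#8 T1 CAS(5→6) writes; counter now 6
#9 T0 reads 6
#10 T0 CAS(6→7) writes; counter now 7
#11 T0 reads 7
#12 T0 CAS(7→8) writes; counter now 8
#13 T1 reads 8
#14 T1 CAS(8→9) writes; counter now 9
#15 T1 reads 9
#16 T1 CAS(9→10) writes; counter now 10

T1 = (5, 0)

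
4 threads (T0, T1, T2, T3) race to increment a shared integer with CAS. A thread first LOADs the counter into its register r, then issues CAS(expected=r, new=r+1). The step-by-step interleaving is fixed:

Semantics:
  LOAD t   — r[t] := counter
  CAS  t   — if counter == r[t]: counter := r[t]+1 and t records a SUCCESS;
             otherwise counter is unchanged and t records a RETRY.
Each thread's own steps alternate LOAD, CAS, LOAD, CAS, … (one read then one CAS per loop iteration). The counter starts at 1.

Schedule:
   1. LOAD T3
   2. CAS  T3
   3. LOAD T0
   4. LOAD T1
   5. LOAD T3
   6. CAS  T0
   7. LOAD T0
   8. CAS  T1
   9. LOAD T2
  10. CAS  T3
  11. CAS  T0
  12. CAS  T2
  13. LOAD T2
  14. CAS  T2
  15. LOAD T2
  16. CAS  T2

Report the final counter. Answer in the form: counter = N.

counter = 6

   1) LOAD T3:  M=1  r_T3=1
   2) CAS  T3:  M=2  r_T3=1 ✓
   3) LOAD T0:  M=2  r_T0=2
   4) LOAD T1:  M=2  r_T1=2
   5) LOAD T3:  M=2  r_T3=2
   6) CAS  T0:  M=3  r_T0=2 ✓
   7) LOAD T0:  M=3  r_T0=3
   8) CAS  T1:  M=3  r_T1=2 ✗
   9) LOAD T2:  M=3  r_T2=3
  10) CAS  T3:  M=3  r_T3=2 ✗
  11) CAS  T0:  M=4  r_T0=3 ✓
  12) CAS  T2:  M=4  r_T2=3 ✗
  13) LOAD T2:  M=4  r_T2=4
  14) CAS  T2:  M=5  r_T2=4 ✓
  15) LOAD T2:  M=5  r_T2=5
  16) CAS  T2:  M=6  r_T2=5 ✓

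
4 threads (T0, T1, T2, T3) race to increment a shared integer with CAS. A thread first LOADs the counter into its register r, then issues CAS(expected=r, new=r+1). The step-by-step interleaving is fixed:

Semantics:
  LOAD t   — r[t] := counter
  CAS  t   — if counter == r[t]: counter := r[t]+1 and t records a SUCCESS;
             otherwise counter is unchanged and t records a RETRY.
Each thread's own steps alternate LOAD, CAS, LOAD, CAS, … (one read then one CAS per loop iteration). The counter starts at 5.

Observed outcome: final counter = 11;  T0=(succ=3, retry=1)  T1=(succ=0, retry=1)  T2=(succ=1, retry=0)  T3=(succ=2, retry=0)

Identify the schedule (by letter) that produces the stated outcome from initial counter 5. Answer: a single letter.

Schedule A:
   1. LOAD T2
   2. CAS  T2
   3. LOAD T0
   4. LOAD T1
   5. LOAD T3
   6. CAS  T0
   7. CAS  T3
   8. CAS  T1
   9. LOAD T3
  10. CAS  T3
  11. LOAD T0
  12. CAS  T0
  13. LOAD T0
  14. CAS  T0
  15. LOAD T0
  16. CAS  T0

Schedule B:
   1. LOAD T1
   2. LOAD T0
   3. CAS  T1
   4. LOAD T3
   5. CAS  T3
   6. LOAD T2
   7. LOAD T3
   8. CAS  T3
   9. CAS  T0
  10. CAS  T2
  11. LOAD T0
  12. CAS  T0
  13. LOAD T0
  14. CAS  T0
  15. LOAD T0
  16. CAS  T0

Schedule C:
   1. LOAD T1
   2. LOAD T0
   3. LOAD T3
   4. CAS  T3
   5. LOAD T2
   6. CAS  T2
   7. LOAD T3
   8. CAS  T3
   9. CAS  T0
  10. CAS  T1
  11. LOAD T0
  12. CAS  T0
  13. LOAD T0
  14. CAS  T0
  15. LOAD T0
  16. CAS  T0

Simulating candidate C:
#1 T1 reads 5
#2 T0 reads 5
#3 T3 reads 5
#4 T3 CAS(5→6) writes; counter now 6
#5 T2 reads 6
#6 T2 CAS(6→7) writes; counter now 7
#7 T3 reads 7
#8 T3 CAS(7→8) writes; counter now 8
#9 T0 CAS(5→6) fails; counter now 8
#10 T1 CAS(5→6) fails; counter now 8
#11 T0 reads 8
#12 T0 CAS(8→9) writes; counter now 9
#13 T0 reads 9
#14 T0 CAS(9→10) writes; counter now 10
#15 T0 reads 10
#16 T0 CAS(10→11) writes; counter now 11

C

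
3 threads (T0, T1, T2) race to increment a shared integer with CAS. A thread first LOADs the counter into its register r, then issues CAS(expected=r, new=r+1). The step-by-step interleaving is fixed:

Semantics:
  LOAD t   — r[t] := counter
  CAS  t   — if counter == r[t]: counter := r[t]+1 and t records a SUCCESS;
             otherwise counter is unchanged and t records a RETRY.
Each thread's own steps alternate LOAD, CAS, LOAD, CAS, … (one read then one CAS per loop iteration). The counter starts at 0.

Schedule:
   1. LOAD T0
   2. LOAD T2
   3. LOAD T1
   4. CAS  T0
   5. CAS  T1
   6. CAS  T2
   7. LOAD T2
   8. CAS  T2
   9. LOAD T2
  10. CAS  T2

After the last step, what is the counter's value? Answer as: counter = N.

counter = 3

#1 T0 reads 0
#2 T2 reads 0
#3 T1 reads 0
#4 T0 CAS(0→1) writes; counter now 1
#5 T1 CAS(0→1) fails; counter now 1
#6 T2 CAS(0→1) fails; counter now 1
#7 T2 reads 1
#8 T2 CAS(1→2) writes; counter now 2
#9 T2 reads 2
#10 T2 CAS(2→3) writes; counter now 3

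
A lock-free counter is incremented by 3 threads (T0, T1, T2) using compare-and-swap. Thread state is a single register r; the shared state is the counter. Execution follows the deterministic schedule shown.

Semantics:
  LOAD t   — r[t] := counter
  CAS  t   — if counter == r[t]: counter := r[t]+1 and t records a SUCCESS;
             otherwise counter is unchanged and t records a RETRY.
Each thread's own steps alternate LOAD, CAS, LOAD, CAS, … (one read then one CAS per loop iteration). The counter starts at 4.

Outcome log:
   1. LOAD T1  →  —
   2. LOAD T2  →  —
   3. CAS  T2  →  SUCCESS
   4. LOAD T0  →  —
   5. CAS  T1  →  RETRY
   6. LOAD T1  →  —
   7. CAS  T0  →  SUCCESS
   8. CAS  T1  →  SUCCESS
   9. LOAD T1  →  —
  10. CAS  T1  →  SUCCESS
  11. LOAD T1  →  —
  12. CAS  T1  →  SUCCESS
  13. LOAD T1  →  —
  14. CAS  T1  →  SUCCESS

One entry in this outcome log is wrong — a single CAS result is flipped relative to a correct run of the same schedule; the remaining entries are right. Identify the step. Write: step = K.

Reference trace:
   1) LOAD T1:  M=4  r_T1=4
   2) LOAD T2:  M=4  r_T2=4
   3) CAS  T2:  M=5  r_T2=4 ✓
   4) LOAD T0:  M=5  r_T0=5
   5) CAS  T1:  M=5  r_T1=4 ✗
   6) LOAD T1:  M=5  r_T1=5
   7) CAS  T0:  M=6  r_T0=5 ✓
   8) CAS  T1:  M=6  r_T1=5 ✗
   9) LOAD T1:  M=6  r_T1=6
  10) CAS  T1:  M=7  r_T1=6 ✓
  11) LOAD T1:  M=7  r_T1=7
  12) CAS  T1:  M=8  r_T1=7 ✓
  13) LOAD T1:  M=8  r_T1=8
  14) CAS  T1:  M=9  r_T1=8 ✓
Mismatch at 8.

step = 8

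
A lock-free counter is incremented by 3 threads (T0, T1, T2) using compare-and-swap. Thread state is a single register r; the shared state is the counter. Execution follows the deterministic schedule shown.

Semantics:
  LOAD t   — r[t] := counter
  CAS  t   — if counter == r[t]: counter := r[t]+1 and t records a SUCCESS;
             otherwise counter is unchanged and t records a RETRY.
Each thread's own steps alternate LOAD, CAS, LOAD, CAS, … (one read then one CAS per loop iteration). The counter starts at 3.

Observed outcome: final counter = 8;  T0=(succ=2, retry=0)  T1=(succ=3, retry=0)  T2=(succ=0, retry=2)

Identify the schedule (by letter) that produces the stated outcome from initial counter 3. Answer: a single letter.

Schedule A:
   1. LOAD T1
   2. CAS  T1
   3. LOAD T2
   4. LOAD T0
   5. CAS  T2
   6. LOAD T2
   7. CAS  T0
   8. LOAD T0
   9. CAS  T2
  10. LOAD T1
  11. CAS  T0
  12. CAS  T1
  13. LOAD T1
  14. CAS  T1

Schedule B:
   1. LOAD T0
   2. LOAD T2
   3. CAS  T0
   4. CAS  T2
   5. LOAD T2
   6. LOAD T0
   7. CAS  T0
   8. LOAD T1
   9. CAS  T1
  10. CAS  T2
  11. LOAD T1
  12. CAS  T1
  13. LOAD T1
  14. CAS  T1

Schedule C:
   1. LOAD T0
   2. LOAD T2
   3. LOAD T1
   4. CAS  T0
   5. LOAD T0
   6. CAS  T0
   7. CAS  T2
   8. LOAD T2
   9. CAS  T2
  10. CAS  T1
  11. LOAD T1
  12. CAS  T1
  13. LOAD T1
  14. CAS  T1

Tracing schedule B:
T0 LOAD — after: cnt=3, r=3 — load
T2 LOAD — after: cnt=3, r=3 — load
T0 CAS — after: cnt=4, r=3 — ok
T2 CAS — after: cnt=4, r=3 — retry
T2 LOAD — after: cnt=4, r=4 — load
T0 LOAD — after: cnt=4, r=4 — load
T0 CAS — after: cnt=5, r=4 — ok
T1 LOAD — after: cnt=5, r=5 — load
T1 CAS — after: cnt=6, r=5 — ok
T2 CAS — after: cnt=6, r=4 — retry
T1 LOAD — after: cnt=6, r=6 — load
T1 CAS — after: cnt=7, r=6 — ok
T1 LOAD — after: cnt=7, r=7 — load
T1 CAS — after: cnt=8, r=7 — ok

B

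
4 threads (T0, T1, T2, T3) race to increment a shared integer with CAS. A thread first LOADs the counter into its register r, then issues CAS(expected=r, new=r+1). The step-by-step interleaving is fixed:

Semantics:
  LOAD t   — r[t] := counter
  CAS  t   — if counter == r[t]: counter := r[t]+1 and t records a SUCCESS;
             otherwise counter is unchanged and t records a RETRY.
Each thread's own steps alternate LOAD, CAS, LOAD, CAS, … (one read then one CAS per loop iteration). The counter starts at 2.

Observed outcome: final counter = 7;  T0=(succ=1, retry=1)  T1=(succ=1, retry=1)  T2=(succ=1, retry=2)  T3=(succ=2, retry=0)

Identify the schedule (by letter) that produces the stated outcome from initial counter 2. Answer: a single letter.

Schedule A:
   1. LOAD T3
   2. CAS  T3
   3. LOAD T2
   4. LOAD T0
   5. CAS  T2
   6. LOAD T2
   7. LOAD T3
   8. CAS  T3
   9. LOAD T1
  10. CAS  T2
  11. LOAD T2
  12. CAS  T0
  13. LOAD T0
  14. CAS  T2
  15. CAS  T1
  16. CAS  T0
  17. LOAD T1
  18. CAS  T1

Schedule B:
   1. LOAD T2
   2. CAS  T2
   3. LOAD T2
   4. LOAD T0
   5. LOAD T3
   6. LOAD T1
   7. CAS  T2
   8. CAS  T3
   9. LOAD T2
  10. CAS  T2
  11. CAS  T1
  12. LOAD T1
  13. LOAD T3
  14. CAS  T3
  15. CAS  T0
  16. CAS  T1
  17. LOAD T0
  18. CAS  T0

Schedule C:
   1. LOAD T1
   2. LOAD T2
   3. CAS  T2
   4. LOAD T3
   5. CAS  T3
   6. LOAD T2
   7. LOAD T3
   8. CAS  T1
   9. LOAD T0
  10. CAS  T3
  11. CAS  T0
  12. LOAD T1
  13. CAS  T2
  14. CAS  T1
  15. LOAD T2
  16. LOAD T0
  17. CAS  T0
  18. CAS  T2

C

Tracing schedule C:
T1 LOAD — after: cnt=2, r=2 — load
T2 LOAD — after: cnt=2, r=2 — load
T2 CAS — after: cnt=3, r=2 — ok
T3 LOAD — after: cnt=3, r=3 — load
T3 CAS — after: cnt=4, r=3 — ok
T2 LOAD — after: cnt=4, r=4 — load
T3 LOAD — after: cnt=4, r=4 — load
T1 CAS — after: cnt=4, r=2 — retry
T0 LOAD — after: cnt=4, r=4 — load
T3 CAS — after: cnt=5, r=4 — ok
T0 CAS — after: cnt=5, r=4 — retry
T1 LOAD — after: cnt=5, r=5 — load
T2 CAS — after: cnt=5, r=4 — retry
T1 CAS — after: cnt=6, r=5 — ok
T2 LOAD — after: cnt=6, r=6 — load
T0 LOAD — after: cnt=6, r=6 — load
T0 CAS — after: cnt=7, r=6 — ok
T2 CAS — after: cnt=7, r=6 — retry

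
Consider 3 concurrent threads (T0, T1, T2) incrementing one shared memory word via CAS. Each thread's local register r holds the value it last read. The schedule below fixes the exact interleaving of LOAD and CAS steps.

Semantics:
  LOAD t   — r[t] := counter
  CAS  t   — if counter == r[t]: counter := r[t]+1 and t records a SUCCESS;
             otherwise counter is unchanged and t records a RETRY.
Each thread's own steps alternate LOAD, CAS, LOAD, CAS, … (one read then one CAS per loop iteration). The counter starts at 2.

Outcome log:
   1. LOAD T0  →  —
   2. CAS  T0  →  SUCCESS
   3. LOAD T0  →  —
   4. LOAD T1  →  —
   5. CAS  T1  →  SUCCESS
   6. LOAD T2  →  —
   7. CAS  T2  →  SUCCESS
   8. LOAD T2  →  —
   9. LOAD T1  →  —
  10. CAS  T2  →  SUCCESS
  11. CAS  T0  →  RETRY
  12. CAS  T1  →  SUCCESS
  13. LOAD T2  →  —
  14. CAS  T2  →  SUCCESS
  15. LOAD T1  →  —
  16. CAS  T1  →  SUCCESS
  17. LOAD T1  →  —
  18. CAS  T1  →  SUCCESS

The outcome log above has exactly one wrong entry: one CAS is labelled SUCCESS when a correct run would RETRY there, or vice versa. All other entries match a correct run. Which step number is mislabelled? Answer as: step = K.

Re-executing:
step 1: T0 LOAD ⇒ load; ctr=2 reg=2
step 2: T0 CAS ⇒ ok; ctr=3 reg=2
step 3: T0 LOAD ⇒ load; ctr=3 reg=3
step 4: T1 LOAD ⇒ load; ctr=3 reg=3
step 5: T1 CAS ⇒ ok; ctr=4 reg=3
step 6: T2 LOAD ⇒ load; ctr=4 reg=4
step 7: T2 CAS ⇒ ok; ctr=5 reg=4
step 8: T2 LOAD ⇒ load; ctr=5 reg=5
step 9: T1 LOAD ⇒ load; ctr=5 reg=5
step 10: T2 CAS ⇒ ok; ctr=6 reg=5
step 11: T0 CAS ⇒ retry; ctr=6 reg=3
step 12: T1 CAS ⇒ retry; ctr=6 reg=5
step 13: T2 LOAD ⇒ load; ctr=6 reg=6
step 14: T2 CAS ⇒ ok; ctr=7 reg=6
step 15: T1 LOAD ⇒ load; ctr=7 reg=7
step 16: T1 CAS ⇒ ok; ctr=8 reg=7
step 17: T1 LOAD ⇒ load; ctr=8 reg=8
step 18: T1 CAS ⇒ ok; ctr=9 reg=8
Log disagrees first at step 12.

step = 12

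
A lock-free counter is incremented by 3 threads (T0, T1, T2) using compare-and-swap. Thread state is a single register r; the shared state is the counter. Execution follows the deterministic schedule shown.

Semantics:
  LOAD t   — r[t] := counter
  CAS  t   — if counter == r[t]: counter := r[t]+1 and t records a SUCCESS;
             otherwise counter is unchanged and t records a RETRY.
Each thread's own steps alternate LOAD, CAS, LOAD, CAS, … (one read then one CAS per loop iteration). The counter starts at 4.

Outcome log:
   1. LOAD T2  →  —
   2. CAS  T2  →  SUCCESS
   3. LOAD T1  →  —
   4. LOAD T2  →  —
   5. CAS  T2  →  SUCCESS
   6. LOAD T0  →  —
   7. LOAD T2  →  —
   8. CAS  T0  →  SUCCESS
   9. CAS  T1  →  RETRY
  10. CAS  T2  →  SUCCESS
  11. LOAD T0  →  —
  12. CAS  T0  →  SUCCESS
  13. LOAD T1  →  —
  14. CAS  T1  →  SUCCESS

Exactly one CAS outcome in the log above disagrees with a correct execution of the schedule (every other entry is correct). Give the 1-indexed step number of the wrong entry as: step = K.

step = 10

Re-executing:
[1] T2.load  rd  (counter 4, T2.r 4)
[2] T2.cas  hit  (counter 5, T2.r 4)
[3] T1.load  rd  (counter 5, T1.r 5)
[4] T2.load  rd  (counter 5, T2.r 5)
[5] T2.cas  hit  (counter 6, T2.r 5)
[6] T0.load  rd  (counter 6, T0.r 6)
[7] T2.load  rd  (counter 6, T2.r 6)
[8] T0.cas  hit  (counter 7, T0.r 6)
[9] T1.cas  miss  (counter 7, T1.r 5)
[10] T2.cas  miss  (counter 7, T2.r 6)
[11] T0.load  rd  (counter 7, T0.r 7)
[12] T0.cas  hit  (counter 8, T0.r 7)
[13] T1.load  rd  (counter 8, T1.r 8)
[14] T1.cas  hit  (counter 9, T1.r 8)
Flip is step 10.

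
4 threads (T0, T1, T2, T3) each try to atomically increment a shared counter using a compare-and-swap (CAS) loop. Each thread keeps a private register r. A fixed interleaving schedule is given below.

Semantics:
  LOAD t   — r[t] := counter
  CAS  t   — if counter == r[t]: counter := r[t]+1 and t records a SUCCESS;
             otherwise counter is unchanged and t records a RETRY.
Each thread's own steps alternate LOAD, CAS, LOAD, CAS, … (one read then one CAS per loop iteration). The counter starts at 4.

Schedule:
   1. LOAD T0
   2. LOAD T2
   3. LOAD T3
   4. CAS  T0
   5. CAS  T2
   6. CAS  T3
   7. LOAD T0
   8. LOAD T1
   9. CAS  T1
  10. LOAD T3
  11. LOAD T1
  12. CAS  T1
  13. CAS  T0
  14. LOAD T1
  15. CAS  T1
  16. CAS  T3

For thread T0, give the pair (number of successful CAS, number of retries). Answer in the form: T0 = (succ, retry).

T0 = (1, 1)

step 1: T0 LOAD ⇒ load; ctr=4 reg=4
step 2: T2 LOAD ⇒ load; ctr=4 reg=4
step 3: T3 LOAD ⇒ load; ctr=4 reg=4
step 4: T0 CAS ⇒ ok; ctr=5 reg=4
step 5: T2 CAS ⇒ retry; ctr=5 reg=4
step 6: T3 CAS ⇒ retry; ctr=5 reg=4
step 7: T0 LOAD ⇒ load; ctr=5 reg=5
step 8: T1 LOAD ⇒ load; ctr=5 reg=5
step 9: T1 CAS ⇒ ok; ctr=6 reg=5
step 10: T3 LOAD ⇒ load; ctr=6 reg=6
step 11: T1 LOAD ⇒ load; ctr=6 reg=6
step 12: T1 CAS ⇒ ok; ctr=7 reg=6
step 13: T0 CAS ⇒ retry; ctr=7 reg=5
step 14: T1 LOAD ⇒ load; ctr=7 reg=7
step 15: T1 CAS ⇒ ok; ctr=8 reg=7
step 16: T3 CAS ⇒ retry; ctr=8 reg=6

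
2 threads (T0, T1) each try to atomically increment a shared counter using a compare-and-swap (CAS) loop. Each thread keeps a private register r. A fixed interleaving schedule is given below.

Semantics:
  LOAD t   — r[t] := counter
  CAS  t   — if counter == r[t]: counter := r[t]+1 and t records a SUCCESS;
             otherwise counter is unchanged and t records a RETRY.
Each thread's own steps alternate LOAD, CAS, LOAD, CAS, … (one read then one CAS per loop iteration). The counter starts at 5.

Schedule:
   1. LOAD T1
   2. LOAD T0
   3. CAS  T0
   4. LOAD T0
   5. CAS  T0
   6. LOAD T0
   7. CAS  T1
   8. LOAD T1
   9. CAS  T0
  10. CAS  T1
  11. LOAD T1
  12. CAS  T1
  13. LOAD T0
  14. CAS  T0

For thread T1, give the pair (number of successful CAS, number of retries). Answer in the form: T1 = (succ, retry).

   1) LOAD T1:  M=5  r_T1=5
   2) LOAD T0:  M=5  r_T0=5
   3) CAS  T0:  M=6  r_T0=5 ✓
   4) LOAD T0:  M=6  r_T0=6
   5) CAS  T0:  M=7  r_T0=6 ✓
   6) LOAD T0:  M=7  r_T0=7
   7) CAS  T1:  M=7  r_T1=5 ✗
   8) LOAD T1:  M=7  r_T1=7
   9) CAS  T0:  M=8  r_T0=7 ✓
  10) CAS  T1:  M=8  r_T1=7 ✗
  11) LOAD T1:  M=8  r_T1=8
  12) CAS  T1:  M=9  r_T1=8 ✓
  13) LOAD T0:  M=9  r_T0=9
  14) CAS  T0:  M=10  r_T0=9 ✓

T1 = (1, 2)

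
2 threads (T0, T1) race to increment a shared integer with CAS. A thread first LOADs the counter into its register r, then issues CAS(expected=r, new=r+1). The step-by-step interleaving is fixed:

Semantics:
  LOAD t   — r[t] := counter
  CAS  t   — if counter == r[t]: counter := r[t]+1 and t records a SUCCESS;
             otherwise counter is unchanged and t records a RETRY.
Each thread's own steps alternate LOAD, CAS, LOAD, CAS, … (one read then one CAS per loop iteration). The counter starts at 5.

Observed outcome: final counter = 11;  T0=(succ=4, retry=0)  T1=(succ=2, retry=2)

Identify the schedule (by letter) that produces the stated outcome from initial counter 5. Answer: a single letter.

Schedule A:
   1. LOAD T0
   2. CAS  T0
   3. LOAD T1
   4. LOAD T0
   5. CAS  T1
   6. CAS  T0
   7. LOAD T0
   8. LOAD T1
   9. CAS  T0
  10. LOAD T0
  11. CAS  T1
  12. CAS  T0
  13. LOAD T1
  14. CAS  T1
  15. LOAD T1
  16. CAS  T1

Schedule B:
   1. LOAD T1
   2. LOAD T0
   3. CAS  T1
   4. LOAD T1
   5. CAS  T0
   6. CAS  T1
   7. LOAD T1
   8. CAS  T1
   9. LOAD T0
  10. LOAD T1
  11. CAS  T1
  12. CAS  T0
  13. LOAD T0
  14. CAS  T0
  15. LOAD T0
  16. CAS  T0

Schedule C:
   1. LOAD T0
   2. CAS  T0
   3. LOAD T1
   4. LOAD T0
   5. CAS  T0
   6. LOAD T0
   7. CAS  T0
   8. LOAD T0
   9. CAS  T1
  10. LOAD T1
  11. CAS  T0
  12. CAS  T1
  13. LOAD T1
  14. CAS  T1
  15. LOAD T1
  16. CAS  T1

Tracing schedule C:
1. LOAD T0 → mem=5 r[T0]=5 [LOAD]
2. CAS T0 → mem=6 r[T0]=5 [OK]
3. LOAD T1 → mem=6 r[T1]=6 [LOAD]
4. LOAD T0 → mem=6 r[T0]=6 [LOAD]
5. CAS T0 → mem=7 r[T0]=6 [OK]
6. LOAD T0 → mem=7 r[T0]=7 [LOAD]
7. CAS T0 → mem=8 r[T0]=7 [OK]
8. LOAD T0 → mem=8 r[T0]=8 [LOAD]
9. CAS T1 → mem=8 r[T1]=6 [RETRY]
10. LOAD T1 → mem=8 r[T1]=8 [LOAD]
11. CAS T0 → mem=9 r[T0]=8 [OK]
12. CAS T1 → mem=9 r[T1]=8 [RETRY]
13. LOAD T1 → mem=9 r[T1]=9 [LOAD]
14. CAS T1 → mem=10 r[T1]=9 [OK]
15. LOAD T1 → mem=10 r[T1]=10 [LOAD]
16. CAS T1 → mem=11 r[T1]=10 [OK]

C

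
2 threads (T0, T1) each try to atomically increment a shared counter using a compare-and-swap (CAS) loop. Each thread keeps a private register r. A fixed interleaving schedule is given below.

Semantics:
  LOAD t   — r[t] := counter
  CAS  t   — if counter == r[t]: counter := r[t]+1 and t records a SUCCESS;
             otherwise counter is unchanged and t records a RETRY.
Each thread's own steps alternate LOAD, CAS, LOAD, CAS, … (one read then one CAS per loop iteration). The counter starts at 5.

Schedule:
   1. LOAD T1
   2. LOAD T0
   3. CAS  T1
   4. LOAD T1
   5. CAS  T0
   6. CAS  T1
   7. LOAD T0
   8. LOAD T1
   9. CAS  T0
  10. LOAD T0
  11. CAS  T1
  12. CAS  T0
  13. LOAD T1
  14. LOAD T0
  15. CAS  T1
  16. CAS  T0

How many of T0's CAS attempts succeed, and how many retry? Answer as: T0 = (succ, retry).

step 1: T1 LOAD ⇒ load; ctr=5 reg=5
step 2: T0 LOAD ⇒ load; ctr=5 reg=5
step 3: T1 CAS ⇒ ok; ctr=6 reg=5
step 4: T1 LOAD ⇒ load; ctr=6 reg=6
step 5: T0 CAS ⇒ retry; ctr=6 reg=5
step 6: T1 CAS ⇒ ok; ctr=7 reg=6
step 7: T0 LOAD ⇒ load; ctr=7 reg=7
step 8: T1 LOAD ⇒ load; ctr=7 reg=7
step 9: T0 CAS ⇒ ok; ctr=8 reg=7
step 10: T0 LOAD ⇒ load; ctr=8 reg=8
step 11: T1 CAS ⇒ retry; ctr=8 reg=7
step 12: T0 CAS ⇒ ok; ctr=9 reg=8
step 13: T1 LOAD ⇒ load; ctr=9 reg=9
step 14: T0 LOAD ⇒ load; ctr=9 reg=9
step 15: T1 CAS ⇒ ok; ctr=10 reg=9
step 16: T0 CAS ⇒ retry; ctr=10 reg=9

T0 = (2, 2)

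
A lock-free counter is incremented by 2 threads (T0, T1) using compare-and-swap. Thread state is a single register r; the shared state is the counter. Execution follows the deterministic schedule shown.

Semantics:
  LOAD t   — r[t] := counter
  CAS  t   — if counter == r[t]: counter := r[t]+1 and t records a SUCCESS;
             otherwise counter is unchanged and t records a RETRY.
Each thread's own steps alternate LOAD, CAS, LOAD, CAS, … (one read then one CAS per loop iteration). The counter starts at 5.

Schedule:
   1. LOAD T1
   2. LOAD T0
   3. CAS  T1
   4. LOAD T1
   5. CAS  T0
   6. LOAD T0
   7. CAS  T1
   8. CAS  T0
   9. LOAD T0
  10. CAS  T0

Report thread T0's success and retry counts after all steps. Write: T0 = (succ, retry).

T0 = (1, 2)

1. LOAD T1 → mem=5 r[T1]=5 [LOAD]
2. LOAD T0 → mem=5 r[T0]=5 [LOAD]
3. CAS T1 → mem=6 r[T1]=5 [OK]
4. LOAD T1 → mem=6 r[T1]=6 [LOAD]
5. CAS T0 → mem=6 r[T0]=5 [RETRY]
6. LOAD T0 → mem=6 r[T0]=6 [LOAD]
7. CAS T1 → mem=7 r[T1]=6 [OK]
8. CAS T0 → mem=7 r[T0]=6 [RETRY]
9. LOAD T0 → mem=7 r[T0]=7 [LOAD]
10. CAS T0 → mem=8 r[T0]=7 [OK]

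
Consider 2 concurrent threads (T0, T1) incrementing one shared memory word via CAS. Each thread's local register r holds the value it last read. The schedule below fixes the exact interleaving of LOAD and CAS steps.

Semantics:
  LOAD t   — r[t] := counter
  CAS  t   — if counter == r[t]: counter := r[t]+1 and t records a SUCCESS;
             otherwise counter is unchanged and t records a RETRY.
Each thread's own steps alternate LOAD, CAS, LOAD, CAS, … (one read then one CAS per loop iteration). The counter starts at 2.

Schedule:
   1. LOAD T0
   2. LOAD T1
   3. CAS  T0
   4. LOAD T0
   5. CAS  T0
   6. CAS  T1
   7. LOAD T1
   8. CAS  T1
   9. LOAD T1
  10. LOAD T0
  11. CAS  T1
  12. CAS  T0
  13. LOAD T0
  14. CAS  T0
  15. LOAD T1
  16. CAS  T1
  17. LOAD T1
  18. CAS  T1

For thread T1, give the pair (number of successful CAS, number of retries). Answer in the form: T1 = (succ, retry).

T1 = (4, 1)

T0 LOAD — after: cnt=2, r=2 — load
T1 LOAD — after: cnt=2, r=2 — load
T0 CAS — after: cnt=3, r=2 — ok
T0 LOAD — after: cnt=3, r=3 — load
T0 CAS — after: cnt=4, r=3 — ok
T1 CAS — after: cnt=4, r=2 — retry
T1 LOAD — after: cnt=4, r=4 — load
T1 CAS — after: cnt=5, r=4 — ok
T1 LOAD — after: cnt=5, r=5 — load
T0 LOAD — after: cnt=5, r=5 — load
T1 CAS — after: cnt=6, r=5 — ok
T0 CAS — after: cnt=6, r=5 — retry
T0 LOAD — after: cnt=6, r=6 — load
T0 CAS — after: cnt=7, r=6 — ok
T1 LOAD — after: cnt=7, r=7 — load
T1 CAS — after: cnt=8, r=7 — ok
T1 LOAD — after: cnt=8, r=8 — load
T1 CAS — after: cnt=9, r=8 — ok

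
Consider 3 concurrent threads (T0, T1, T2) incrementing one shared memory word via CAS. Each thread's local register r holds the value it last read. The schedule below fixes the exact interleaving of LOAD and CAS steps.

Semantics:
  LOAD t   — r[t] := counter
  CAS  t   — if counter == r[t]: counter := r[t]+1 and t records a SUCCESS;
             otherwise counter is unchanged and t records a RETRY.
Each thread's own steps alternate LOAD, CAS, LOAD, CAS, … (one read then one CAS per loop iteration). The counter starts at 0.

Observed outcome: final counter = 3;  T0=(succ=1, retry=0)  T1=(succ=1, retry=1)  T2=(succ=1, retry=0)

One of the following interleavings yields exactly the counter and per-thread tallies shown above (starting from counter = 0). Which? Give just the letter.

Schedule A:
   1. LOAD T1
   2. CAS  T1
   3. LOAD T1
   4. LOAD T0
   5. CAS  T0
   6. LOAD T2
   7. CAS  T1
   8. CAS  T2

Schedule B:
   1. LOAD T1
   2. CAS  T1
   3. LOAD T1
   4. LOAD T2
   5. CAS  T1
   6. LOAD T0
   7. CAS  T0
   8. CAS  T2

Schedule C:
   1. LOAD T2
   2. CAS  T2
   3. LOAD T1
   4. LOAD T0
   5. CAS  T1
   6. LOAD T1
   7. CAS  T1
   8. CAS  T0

A

Simulating candidate A:
#1 T1 reads 0
#2 T1 CAS(0→1) writes; counter now 1
#3 T1 reads 1
#4 T0 reads 1
#5 T0 CAS(1→2) writes; counter now 2
#6 T2 reads 2
#7 T1 CAS(1→2) fails; counter now 2
#8 T2 CAS(2→3) writes; counter now 3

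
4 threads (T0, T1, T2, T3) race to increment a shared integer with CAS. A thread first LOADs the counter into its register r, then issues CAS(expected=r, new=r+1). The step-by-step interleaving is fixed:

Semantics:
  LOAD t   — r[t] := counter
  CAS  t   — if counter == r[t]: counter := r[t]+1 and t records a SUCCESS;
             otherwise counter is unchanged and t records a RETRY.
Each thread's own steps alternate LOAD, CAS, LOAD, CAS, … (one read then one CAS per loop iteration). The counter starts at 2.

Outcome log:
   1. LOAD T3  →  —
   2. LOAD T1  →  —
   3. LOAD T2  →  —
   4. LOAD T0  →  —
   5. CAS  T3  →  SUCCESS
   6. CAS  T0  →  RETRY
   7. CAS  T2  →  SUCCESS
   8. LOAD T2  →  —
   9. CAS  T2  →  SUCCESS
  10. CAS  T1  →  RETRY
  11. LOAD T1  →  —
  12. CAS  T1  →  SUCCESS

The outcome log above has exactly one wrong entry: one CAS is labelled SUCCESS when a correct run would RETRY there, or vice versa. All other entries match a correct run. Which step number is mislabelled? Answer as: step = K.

Reference trace:
#1 T3 reads 2
#2 T1 reads 2
#3 T2 reads 2
#4 T0 reads 2
#5 T3 CAS(2→3) writes; counter now 3
#6 T0 CAS(2→3) fails; counter now 3
#7 T2 CAS(2→3) fails; counter now 3
#8 T2 reads 3
#9 T2 CAS(3→4) writes; counter now 4
#10 T1 CAS(2→3) fails; counter now 4
#11 T1 reads 4
#12 T1 CAS(4→5) writes; counter now 5
Flip is step 7.

step = 7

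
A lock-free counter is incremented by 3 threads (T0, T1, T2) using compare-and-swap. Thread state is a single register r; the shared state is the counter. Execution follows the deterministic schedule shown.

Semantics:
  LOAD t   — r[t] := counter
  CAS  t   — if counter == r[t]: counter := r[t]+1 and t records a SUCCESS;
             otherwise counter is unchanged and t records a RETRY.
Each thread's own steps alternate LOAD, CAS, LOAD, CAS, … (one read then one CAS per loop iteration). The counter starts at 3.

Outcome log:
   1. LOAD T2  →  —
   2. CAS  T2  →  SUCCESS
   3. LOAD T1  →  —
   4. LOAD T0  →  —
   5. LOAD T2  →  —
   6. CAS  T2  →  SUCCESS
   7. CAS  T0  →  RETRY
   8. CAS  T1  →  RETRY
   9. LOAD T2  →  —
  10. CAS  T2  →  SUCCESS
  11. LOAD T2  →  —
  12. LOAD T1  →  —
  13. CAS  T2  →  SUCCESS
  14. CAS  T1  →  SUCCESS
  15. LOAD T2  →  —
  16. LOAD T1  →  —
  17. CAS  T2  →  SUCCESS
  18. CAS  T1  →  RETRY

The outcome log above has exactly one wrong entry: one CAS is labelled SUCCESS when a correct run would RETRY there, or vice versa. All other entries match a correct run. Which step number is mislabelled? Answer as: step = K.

Re-executing:
T2 LOAD — after: cnt=3, r=3 — load
T2 CAS — after: cnt=4, r=3 — ok
T1 LOAD — after: cnt=4, r=4 — load
T0 LOAD — after: cnt=4, r=4 — load
T2 LOAD — after: cnt=4, r=4 — load
T2 CAS — after: cnt=5, r=4 — ok
T0 CAS — after: cnt=5, r=4 — retry
T1 CAS — after: cnt=5, r=4 — retry
T2 LOAD — after: cnt=5, r=5 — load
T2 CAS — after: cnt=6, r=5 — ok
T2 LOAD — after: cnt=6, r=6 — load
T1 LOAD — after: cnt=6, r=6 — load
T2 CAS — after: cnt=7, r=6 — ok
T1 CAS — after: cnt=7, r=6 — retry
T2 LOAD — after: cnt=7, r=7 — load
T1 LOAD — after: cnt=7, r=7 — load
T2 CAS — after: cnt=8, r=7 — ok
T1 CAS — after: cnt=8, r=7 — retry
Flip is step 14.

step = 14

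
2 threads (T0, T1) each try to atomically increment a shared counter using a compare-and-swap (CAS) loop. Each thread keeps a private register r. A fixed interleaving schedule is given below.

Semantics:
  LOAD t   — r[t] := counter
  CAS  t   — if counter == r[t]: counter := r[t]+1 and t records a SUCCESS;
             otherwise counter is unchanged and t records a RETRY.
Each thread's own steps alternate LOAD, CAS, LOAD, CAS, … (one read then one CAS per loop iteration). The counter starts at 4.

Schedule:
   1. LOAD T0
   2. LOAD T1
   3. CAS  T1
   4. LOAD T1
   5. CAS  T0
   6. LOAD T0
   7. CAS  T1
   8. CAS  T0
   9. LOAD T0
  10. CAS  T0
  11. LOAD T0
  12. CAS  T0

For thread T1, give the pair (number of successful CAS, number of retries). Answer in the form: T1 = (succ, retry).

   1) LOAD T0:  M=4  r_T0=4
   2) LOAD T1:  M=4  r_T1=4
   3) CAS  T1:  M=5  r_T1=4 ✓
   4) LOAD T1:  M=5  r_T1=5
   5) CAS  T0:  M=5  r_T0=4 ✗
   6) LOAD T0:  M=5  r_T0=5
   7) CAS  T1:  M=6  r_T1=5 ✓
   8) CAS  T0:  M=6  r_T0=5 ✗
   9) LOAD T0:  M=6  r_T0=6
  10) CAS  T0:  M=7  r_T0=6 ✓
  11) LOAD T0:  M=7  r_T0=7
  12) CAS  T0:  M=8  r_T0=7 ✓

T1 = (2, 0)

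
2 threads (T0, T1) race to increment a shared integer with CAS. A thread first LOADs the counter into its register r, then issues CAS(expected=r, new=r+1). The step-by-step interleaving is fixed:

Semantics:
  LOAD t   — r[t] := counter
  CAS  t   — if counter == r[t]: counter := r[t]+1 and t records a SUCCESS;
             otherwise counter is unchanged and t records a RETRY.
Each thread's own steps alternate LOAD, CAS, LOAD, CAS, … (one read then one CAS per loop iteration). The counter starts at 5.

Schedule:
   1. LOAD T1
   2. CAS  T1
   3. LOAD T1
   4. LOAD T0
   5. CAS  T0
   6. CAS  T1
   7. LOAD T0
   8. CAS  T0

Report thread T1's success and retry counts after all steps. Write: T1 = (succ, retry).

T1 = (1, 1)

step 1: T1 LOAD ⇒ load; ctr=5 reg=5
step 2: T1 CAS ⇒ ok; ctr=6 reg=5
step 3: T1 LOAD ⇒ load; ctr=6 reg=6
step 4: T0 LOAD ⇒ load; ctr=6 reg=6
step 5: T0 CAS ⇒ ok; ctr=7 reg=6
step 6: T1 CAS ⇒ retry; ctr=7 reg=6
step 7: T0 LOAD ⇒ load; ctr=7 reg=7
step 8: T0 CAS ⇒ ok; ctr=8 reg=7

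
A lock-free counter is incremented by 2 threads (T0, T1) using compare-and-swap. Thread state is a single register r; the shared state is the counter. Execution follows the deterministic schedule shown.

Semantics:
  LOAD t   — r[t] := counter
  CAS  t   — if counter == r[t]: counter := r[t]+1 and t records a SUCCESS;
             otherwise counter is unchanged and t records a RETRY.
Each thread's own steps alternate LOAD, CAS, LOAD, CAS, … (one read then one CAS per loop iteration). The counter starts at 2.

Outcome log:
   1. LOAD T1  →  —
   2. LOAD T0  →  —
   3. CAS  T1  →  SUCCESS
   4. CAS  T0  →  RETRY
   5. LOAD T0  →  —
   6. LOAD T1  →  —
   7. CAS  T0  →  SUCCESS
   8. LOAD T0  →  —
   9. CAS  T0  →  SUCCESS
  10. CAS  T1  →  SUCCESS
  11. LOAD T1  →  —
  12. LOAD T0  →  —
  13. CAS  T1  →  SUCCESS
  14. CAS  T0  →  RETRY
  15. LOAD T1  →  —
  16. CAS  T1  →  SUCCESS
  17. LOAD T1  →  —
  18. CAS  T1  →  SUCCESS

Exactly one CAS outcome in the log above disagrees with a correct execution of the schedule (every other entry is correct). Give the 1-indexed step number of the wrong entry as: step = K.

step = 10

Reference trace:
step 1: T1 LOAD ⇒ load; ctr=2 reg=2
step 2: T0 LOAD ⇒ load; ctr=2 reg=2
step 3: T1 CAS ⇒ ok; ctr=3 reg=2
step 4: T0 CAS ⇒ retry; ctr=3 reg=2
step 5: T0 LOAD ⇒ load; ctr=3 reg=3
step 6: T1 LOAD ⇒ load; ctr=3 reg=3
step 7: T0 CAS ⇒ ok; ctr=4 reg=3
step 8: T0 LOAD ⇒ load; ctr=4 reg=4
step 9: T0 CAS ⇒ ok; ctr=5 reg=4
step 10: T1 CAS ⇒ retry; ctr=5 reg=3
step 11: T1 LOAD ⇒ load; ctr=5 reg=5
step 12: T0 LOAD ⇒ load; ctr=5 reg=5
step 13: T1 CAS ⇒ ok; ctr=6 reg=5
step 14: T0 CAS ⇒ retry; ctr=6 reg=5
step 15: T1 LOAD ⇒ load; ctr=6 reg=6
step 16: T1 CAS ⇒ ok; ctr=7 reg=6
step 17: T1 LOAD ⇒ load; ctr=7 reg=7
step 18: T1 CAS ⇒ ok; ctr=8 reg=7
Log disagrees first at step 10.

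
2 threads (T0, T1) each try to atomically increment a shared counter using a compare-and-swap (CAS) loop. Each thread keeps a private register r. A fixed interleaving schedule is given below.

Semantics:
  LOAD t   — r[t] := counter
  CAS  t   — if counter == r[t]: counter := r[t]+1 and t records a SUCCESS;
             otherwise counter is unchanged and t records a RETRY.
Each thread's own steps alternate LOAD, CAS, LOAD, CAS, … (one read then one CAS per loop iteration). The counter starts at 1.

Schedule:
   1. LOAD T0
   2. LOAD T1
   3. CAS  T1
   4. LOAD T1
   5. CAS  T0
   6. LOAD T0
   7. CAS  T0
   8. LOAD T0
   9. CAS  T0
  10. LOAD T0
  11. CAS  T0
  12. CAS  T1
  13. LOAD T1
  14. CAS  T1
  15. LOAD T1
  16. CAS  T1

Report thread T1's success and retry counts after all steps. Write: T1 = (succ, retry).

step 1: T0 LOAD ⇒ load; ctr=1 reg=1
step 2: T1 LOAD ⇒ load; ctr=1 reg=1
step 3: T1 CAS ⇒ ok; ctr=2 reg=1
step 4: T1 LOAD ⇒ load; ctr=2 reg=2
step 5: T0 CAS ⇒ retry; ctr=2 reg=1
step 6: T0 LOAD ⇒ load; ctr=2 reg=2
step 7: T0 CAS ⇒ ok; ctr=3 reg=2
step 8: T0 LOAD ⇒ load; ctr=3 reg=3
step 9: T0 CAS ⇒ ok; ctr=4 reg=3
step 10: T0 LOAD ⇒ load; ctr=4 reg=4
step 11: T0 CAS ⇒ ok; ctr=5 reg=4
step 12: T1 CAS ⇒ retry; ctr=5 reg=2
step 13: T1 LOAD ⇒ load; ctr=5 reg=5
step 14: T1 CAS ⇒ ok; ctr=6 reg=5
step 15: T1 LOAD ⇒ load; ctr=6 reg=6
step 16: T1 CAS ⇒ ok; ctr=7 reg=6

T1 = (3, 1)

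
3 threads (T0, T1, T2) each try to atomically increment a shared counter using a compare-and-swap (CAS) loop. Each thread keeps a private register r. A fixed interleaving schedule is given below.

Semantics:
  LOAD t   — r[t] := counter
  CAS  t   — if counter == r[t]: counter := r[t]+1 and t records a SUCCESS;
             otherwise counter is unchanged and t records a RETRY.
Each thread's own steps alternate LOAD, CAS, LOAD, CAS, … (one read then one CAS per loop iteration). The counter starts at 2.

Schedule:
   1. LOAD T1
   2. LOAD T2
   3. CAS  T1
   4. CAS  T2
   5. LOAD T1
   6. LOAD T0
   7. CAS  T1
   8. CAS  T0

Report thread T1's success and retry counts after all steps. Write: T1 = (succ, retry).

[1] T1.load  rd  (counter 2, T1.r 2)
[2] T2.load  rd  (counter 2, T2.r 2)
[3] T1.cas  hit  (counter 3, T1.r 2)
[4] T2.cas  miss  (counter 3, T2.r 2)
[5] T1.load  rd  (counter 3, T1.r 3)
[6] T0.load  rd  (counter 3, T0.r 3)
[7] T1.cas  hit  (counter 4, T1.r 3)
[8] T0.cas  miss  (counter 4, T0.r 3)

T1 = (2, 0)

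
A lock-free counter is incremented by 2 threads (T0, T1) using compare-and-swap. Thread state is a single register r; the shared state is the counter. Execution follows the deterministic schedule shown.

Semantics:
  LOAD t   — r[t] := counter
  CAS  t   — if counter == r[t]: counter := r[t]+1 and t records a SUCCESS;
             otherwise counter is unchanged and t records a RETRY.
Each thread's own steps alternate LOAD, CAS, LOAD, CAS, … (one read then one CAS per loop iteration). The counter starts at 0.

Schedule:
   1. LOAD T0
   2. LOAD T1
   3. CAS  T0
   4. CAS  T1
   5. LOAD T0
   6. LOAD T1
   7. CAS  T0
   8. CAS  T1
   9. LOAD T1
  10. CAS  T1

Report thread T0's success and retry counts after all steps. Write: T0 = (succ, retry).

T0 = (2, 0)

   1) LOAD T0:  M=0  r_T0=0
   2) LOAD T1:  M=0  r_T1=0
   3) CAS  T0:  M=1  r_T0=0 ✓
   4) CAS  T1:  M=1  r_T1=0 ✗
   5) LOAD T0:  M=1  r_T0=1
   6) LOAD T1:  M=1  r_T1=1
   7) CAS  T0:  M=2  r_T0=1 ✓
   8) CAS  T1:  M=2  r_T1=1 ✗
   9) LOAD T1:  M=2  r_T1=2
  10) CAS  T1:  M=3  r_T1=2 ✓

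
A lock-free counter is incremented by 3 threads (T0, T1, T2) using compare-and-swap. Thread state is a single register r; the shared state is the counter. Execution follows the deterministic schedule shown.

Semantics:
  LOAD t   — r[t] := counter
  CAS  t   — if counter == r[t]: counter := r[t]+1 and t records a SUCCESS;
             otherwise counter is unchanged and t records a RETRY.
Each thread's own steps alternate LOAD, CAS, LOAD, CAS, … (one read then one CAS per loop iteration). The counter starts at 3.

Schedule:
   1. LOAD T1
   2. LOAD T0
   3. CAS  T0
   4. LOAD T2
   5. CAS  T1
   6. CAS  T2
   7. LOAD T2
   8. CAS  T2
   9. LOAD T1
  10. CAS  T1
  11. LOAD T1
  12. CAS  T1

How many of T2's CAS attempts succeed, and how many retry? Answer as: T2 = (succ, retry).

[1] T1.load  rd  (counter 3, T1.r 3)
[2] T0.load  rd  (counter 3, T0.r 3)
[3] T0.cas  hit  (counter 4, T0.r 3)
[4] T2.load  rd  (counter 4, T2.r 4)
[5] T1.cas  miss  (counter 4, T1.r 3)
[6] T2.cas  hit  (counter 5, T2.r 4)
[7] T2.load  rd  (counter 5, T2.r 5)
[8] T2.cas  hit  (counter 6, T2.r 5)
[9] T1.load  rd  (counter 6, T1.r 6)
[10] T1.cas  hit  (counter 7, T1.r 6)
[11] T1.load  rd  (counter 7, T1.r 7)
[12] T1.cas  hit  (counter 8, T1.r 7)

T2 = (2, 0)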